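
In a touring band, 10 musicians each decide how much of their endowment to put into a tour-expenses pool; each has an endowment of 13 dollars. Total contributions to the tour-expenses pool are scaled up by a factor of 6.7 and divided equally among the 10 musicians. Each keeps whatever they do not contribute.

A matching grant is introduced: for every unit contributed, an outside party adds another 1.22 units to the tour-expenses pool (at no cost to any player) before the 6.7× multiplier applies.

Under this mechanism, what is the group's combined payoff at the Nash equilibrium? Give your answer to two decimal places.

1933.62 dollars

Under the mechanism each unit contributed yields 6.7 × 2.22 / 10 = 1.4874 back to its contributor per unit of net cost, which exceeds 1, making full contribution the dominant choice for everyone.
So the Nash equilibrium is full contribution by all 10; the group earns 6.7 × 2.22 × 130 = 1933.62.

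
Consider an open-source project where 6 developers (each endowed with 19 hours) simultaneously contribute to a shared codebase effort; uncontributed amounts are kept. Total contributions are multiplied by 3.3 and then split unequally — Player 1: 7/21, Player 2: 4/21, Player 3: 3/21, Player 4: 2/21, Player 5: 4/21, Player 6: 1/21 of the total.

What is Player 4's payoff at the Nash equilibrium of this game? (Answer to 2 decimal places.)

For player j, contributing a unit is worthwhile iff 3.3 × (j's share) ≥ 1, i.e. iff j's share is at least 0.3030.
Only Player 1 (7/21) clears that bar, contributing 19; the remaining 5 contribute 0. Total contributed: 19.
Player 4 keeps 19 and receives 3.3 × 19 × 2/21 = 5.97 from the shared codebase effort, for a payoff of 24.97.

24.97 hours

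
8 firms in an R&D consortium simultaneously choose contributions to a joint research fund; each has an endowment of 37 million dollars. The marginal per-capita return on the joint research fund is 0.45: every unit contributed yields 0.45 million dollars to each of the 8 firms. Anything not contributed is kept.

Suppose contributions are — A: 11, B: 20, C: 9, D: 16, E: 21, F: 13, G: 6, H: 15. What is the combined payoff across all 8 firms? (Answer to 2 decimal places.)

584.60 million dollars

Total contributed: 11 + 20 + 9 + 16 + 21 + 13 + 6 + 15 = 111; total kept: 8 × 37 − 111 = 185.
The joint research fund pays out 0.45 × 8 × 111 = 399.60 in aggregate.
Group total = 185 + 399.60 = 584.60.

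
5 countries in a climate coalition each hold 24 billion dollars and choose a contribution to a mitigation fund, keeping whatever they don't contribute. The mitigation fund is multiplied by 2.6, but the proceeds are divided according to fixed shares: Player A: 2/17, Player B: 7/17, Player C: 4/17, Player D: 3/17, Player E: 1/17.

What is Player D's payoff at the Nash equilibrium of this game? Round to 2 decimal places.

35.01 billion dollars

For player j, contributing a unit is worthwhile iff 2.6 × (j's share) ≥ 1, i.e. iff j's share is at least 0.3846.
Player B alone (share 7/17) is above the threshold, contributing 24; the remaining 4 contribute 0. Total contributed: 24.
Player D keeps 24 and receives 2.6 × 24 × 3/17 = 11.01 from the mitigation fund, for a payoff of 35.01.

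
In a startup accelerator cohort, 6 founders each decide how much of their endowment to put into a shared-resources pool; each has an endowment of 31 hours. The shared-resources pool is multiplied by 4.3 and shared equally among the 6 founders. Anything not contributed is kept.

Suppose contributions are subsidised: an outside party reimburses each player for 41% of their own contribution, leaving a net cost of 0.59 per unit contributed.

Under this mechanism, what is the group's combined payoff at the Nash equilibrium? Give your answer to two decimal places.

876.06 hours

With the mechanism, a contributed unit returns (4.3/6) / 0.59 = 1.2147 per unit of net cost to the contributor — now above 1 — so contributing fully is weakly dominant for every player.
At the Nash equilibrium everyone contributes 31. Group total payoff = 6 × (31 × 0.41 + 4.3 × 31) = 876.06.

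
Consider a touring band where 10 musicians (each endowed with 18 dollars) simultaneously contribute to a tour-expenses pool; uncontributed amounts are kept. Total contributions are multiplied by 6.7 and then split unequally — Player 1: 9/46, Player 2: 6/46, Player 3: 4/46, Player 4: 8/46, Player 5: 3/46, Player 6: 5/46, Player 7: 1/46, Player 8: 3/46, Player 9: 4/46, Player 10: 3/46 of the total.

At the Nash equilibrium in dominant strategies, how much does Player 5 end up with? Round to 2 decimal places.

Player j's private return per contributed unit is 6.7 × (j's share). Contributing is weakly dominant for j when that share is at least 1/6.7 = 0.1493, and contributing 0 is dominant otherwise.
Player 1 and Player 4 are above the threshold, contributing 18 each; the remaining 8 contribute 0. Total contributed: 36.
Player 5 keeps 18 and receives 6.7 × 36 × 3/46 = 15.73 from the tour-expenses pool, for a payoff of 33.73.

33.73 dollars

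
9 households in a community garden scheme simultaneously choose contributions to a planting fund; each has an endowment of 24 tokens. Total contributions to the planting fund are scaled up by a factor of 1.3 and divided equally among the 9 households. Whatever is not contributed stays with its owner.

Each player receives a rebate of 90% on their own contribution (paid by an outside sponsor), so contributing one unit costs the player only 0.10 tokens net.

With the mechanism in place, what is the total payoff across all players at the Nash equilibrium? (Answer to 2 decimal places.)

475.20 tokens

Under the mechanism each unit contributed yields (1.3/9) / 0.10 = 1.4444 back to its contributor per unit of net cost, which exceeds 1, making full contribution the dominant choice for everyone.
So the Nash equilibrium is full contribution by all 9; the group earns 9 × (24 × 0.90 + 1.3 × 24) = 475.20.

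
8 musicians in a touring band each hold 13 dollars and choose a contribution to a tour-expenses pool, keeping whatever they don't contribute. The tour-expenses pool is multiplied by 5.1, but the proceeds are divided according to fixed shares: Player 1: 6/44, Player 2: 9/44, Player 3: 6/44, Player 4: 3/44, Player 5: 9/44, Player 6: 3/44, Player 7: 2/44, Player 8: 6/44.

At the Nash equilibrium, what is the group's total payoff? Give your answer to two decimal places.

210.60 dollars

For player j, contributing a unit is worthwhile iff 5.1 × (j's share) ≥ 1, i.e. iff j's share is at least 0.1961.
Player 2 and Player 5 are above the threshold, contributing 13 each; the remaining 6 contribute 0. Total contributed: 26.
The tour-expenses pool pays out 5.1 × 26 = 132.60 in total (split across the unequal shares, but the aggregate is all that matters for the group sum).
The 6 free-riders keep 13 each, adding 78. Group total = 78 + 132.60 = 210.60.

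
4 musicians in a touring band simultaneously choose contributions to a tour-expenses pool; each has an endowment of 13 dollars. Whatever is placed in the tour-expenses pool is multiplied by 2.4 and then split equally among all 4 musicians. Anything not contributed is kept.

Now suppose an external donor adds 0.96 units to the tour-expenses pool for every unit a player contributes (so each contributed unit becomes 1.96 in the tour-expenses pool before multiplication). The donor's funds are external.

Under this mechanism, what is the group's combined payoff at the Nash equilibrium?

Under the mechanism each unit contributed yields 2.4 × 1.96 / 4 = 1.1760 back to its contributor per unit of net cost, which exceeds 1, making full contribution the dominant choice for everyone.
At the Nash equilibrium everyone contributes 13. Group total payoff = 2.4 × 1.96 × 52 = 244.61.

244.61 dollars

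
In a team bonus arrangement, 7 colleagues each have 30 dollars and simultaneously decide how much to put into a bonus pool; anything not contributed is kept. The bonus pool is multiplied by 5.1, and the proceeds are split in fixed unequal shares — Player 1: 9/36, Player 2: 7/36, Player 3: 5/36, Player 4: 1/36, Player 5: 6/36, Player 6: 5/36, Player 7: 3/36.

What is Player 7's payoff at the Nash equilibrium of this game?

Player j's private return per contributed unit is 5.1 × (j's share). Contributing is weakly dominant for j when that share is at least 1/5.1 = 0.1961, and contributing 0 is dominant otherwise.
The only share above 0.1961 is Player 1's 9/36, contributing 30; the remaining 6 contribute 0. Total contributed: 30.
Player 7 keeps 30 and receives 5.1 × 30 × 3/36 = 12.75 from the bonus pool, for a payoff of 42.75.

42.75 dollars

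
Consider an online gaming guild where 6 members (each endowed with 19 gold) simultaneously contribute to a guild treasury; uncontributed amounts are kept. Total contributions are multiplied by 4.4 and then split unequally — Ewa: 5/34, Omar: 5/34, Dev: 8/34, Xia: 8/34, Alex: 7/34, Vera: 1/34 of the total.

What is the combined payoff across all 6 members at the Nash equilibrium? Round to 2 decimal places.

243.20 gold

A player with share s gets back 4.4·s per unit contributed, so full contribution is dominant for anyone with s > 1/4.4 = 0.2273 and zero contribution is dominant for anyone below.
Dev and Xia are above the threshold, contributing 19 each; the remaining 4 contribute 0. Total contributed: 38.
The guild treasury pays out 4.4 × 38 = 167.20 in total (split across the unequal shares, but the aggregate is all that matters for the group sum).
The 4 free-riders keep 19 each, adding 76. Group total = 76 + 167.20 = 243.20.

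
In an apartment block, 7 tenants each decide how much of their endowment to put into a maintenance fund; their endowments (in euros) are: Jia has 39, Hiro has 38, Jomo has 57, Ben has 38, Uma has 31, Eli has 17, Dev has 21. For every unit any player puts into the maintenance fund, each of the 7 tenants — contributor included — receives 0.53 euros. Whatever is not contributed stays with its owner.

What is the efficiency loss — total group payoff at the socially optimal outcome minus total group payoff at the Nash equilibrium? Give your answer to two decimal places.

The private return per contributed unit is 0.53 < 1 for everyone, so the Nash equilibrium is zero contribution and the group total is Σ E_j = 39 + 38 + 57 + 38 + 31 + 17 + 21 = 241.
Each contributed unit returns 3.710 to the group, so the social optimum is full contribution by everyone: group total = 3.710 × 241 = 894.11.
Efficiency loss = (3.710 − 1) × 241 = 653.11.

653.11 euros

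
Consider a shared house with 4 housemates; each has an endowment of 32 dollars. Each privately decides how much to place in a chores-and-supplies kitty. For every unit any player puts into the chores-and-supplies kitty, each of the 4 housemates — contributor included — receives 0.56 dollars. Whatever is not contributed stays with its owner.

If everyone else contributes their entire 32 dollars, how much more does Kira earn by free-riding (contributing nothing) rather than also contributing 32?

Switching from a contribution of 32 to 0 lets Kira keep an extra 32 dollars, but lowers the chores-and-supplies kitty by 32, which costs Kira their own share of that drop: 0.56 × 32 = 17.92.
Net gain = 32 − 17.92 = 14.08. The private return per contributed unit (0.56) is below 1, so free-riding is indeed the best response regardless of what the others do.

14.08 dollars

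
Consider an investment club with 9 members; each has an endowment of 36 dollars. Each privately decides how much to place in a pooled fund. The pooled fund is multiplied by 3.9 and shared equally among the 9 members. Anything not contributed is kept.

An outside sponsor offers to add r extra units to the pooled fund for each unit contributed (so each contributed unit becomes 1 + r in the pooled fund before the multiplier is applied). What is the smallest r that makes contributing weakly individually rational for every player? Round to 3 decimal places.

With matching at rate r, one contributed unit becomes (1 + r) in the pooled fund and returns 3.9 × (1 + r) / 9 to the contributor.
Setting this equal to 1: 1 + r = 9/3.9 = 2.3077.
So the minimum matching rate is r = 2.3077 − 1 = 1.308.

1.308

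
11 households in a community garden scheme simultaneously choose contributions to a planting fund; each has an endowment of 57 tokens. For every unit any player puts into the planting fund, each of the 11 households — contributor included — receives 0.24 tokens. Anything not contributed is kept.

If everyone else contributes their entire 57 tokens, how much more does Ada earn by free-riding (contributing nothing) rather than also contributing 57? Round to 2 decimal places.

Switching from a contribution of 57 to 0 lets Ada keep an extra 57 tokens, but lowers the planting fund by 57, which costs Ada their own share of that drop: 0.24 × 57 = 13.68.
Net gain = 57 − 13.68 = 43.32. The private return per contributed unit (0.24) is below 1, so free-riding is indeed the best response regardless of what the others do.

43.32 tokens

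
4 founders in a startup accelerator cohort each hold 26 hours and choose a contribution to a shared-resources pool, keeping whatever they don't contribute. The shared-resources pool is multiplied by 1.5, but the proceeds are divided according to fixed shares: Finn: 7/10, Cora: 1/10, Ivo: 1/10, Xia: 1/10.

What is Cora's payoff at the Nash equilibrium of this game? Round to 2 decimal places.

29.90 hours

For player j, contributing a unit is worthwhile iff 1.5 × (j's share) ≥ 1, i.e. iff j's share is at least 0.6667.
The only share above 0.6667 is Finn's 7/10, contributing 26; the remaining 3 contribute 0. Total contributed: 26.
Cora keeps 26 and receives 1.5 × 26 × 1/10 = 3.90 from the shared-resources pool, for a payoff of 29.90.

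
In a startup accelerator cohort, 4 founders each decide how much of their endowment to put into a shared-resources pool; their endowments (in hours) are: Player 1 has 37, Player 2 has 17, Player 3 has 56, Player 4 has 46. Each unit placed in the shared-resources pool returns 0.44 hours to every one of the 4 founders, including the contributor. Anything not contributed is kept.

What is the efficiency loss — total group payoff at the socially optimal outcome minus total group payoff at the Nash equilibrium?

The private return per contributed unit is 0.44 < 1 for everyone, so the Nash equilibrium is zero contribution and the group total is Σ E_j = 37 + 17 + 56 + 46 = 156.
Each contributed unit returns 1.760 to the group, so the social optimum is full contribution by everyone: group total = 1.760 × 156 = 274.56.
Efficiency loss = (1.760 − 1) × 156 = 118.56.

118.56 hours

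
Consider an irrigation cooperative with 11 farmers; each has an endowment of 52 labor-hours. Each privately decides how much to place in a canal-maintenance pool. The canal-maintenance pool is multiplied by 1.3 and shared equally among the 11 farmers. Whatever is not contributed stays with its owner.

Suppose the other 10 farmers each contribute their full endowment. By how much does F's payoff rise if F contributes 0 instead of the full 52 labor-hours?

45.85 labor-hours

Switching from a contribution of 52 to 0 lets F keep an extra 52 labor-hours, but lowers the canal-maintenance pool by 52, which costs F their own share of that drop: 1.3/11 × 52 = 6.15.
Net gain = 52 − 6.15 = 45.85. The private return per contributed unit (0.1182) is below 1, so free-riding is indeed the best response regardless of what the others do.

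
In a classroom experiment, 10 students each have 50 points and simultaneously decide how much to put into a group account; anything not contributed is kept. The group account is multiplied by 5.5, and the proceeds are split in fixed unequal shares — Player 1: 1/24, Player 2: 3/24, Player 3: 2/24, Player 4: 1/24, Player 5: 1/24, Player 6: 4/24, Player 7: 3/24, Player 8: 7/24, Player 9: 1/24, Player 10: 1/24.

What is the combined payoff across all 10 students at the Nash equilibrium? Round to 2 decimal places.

For player j, contributing a unit is worthwhile iff 5.5 × (j's share) ≥ 1, i.e. iff j's share is at least 0.1818.
Player 8 alone (share 7/24) is above the threshold, contributing 50; the remaining 9 contribute 0. Total contributed: 50.
The group account pays out 5.5 × 50 = 275.00 in total (split across the unequal shares, but the aggregate is all that matters for the group sum).
The 9 free-riders keep 50 each, adding 450. Group total = 450 + 275.00 = 725.00.

725.00 points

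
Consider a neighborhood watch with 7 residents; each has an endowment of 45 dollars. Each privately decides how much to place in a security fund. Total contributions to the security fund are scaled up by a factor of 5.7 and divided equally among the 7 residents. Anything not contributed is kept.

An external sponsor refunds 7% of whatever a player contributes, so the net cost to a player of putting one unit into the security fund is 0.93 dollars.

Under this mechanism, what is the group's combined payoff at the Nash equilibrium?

315.00 dollars

With the mechanism, a contributed unit returns (5.7/7) / 0.93 = 0.8756 per unit of net cost — still below 1 — so contributing 0 remains dominant for every player.
Everyone keeps their endowment and the group total is 7 × 45 = 315.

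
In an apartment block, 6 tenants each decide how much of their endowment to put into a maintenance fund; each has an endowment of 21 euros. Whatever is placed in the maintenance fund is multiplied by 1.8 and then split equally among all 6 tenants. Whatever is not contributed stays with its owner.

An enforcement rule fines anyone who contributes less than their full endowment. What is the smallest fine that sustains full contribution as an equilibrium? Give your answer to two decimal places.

Given the others contribute fully, the best deviation is to contribute 0 (any partial contribution still incurs the fine and gives up units whose private return 0.3000 is below 1).
Deviating from 21 to 0 saves 21 euros but forfeits the deviator's share of the drop in the maintenance fund: 1.8/6 × 21 = 6.30.
So the deviation gain is 21 − 6.30 = 14.70, and the fine must be at least 14.70 euros to wipe it out.

14.70 euros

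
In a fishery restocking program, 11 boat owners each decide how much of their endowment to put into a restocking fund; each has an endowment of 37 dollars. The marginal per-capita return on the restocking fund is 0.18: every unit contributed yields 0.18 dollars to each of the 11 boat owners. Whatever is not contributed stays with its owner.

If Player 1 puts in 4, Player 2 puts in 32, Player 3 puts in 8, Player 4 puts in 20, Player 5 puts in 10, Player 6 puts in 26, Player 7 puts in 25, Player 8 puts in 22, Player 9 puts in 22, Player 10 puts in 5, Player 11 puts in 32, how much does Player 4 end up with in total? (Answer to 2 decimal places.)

Total contributed: 4 + 32 + 8 + 20 + 10 + 26 + 25 + 22 + 22 + 5 + 32 = 206.
Each receives 0.18 × 206 = 37.08 from the restocking fund.
Player 4 keeps 37 − 20 = 17, so Player 4's payoff is 17 + 37.08 = 54.08.

54.08 dollars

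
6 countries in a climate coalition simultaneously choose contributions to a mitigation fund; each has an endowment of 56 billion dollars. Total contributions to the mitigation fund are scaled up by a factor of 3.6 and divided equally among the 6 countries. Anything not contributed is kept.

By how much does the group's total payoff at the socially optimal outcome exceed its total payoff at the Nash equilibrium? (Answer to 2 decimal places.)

873.60 billion dollars

Each contributed unit returns 3.6/6 = 0.6000 to its contributor — below 1 — so contributing 0 is dominant for every player. At the Nash equilibrium everyone keeps their 56, and the group total is 6 × 56 = 336.
Each contributed unit returns 3.600 to the group as a whole (0.6000 to each of 6 players), which exceeds 1, so the social optimum is full contribution: group total = 3.600 × 336 = 1209.60.
Efficiency loss = 1209.60 − 336 = 873.60.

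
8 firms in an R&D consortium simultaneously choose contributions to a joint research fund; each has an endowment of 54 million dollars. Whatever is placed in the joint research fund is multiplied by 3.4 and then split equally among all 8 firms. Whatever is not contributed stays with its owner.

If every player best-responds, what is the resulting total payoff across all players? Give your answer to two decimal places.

432.00 million dollars

Each contributed unit returns 3.4/8 = 0.4250 to its contributor — below 1 — so contributing 0 is dominant for every player. At the Nash equilibrium everyone keeps their 54, and the group total is 8 × 54 = 432.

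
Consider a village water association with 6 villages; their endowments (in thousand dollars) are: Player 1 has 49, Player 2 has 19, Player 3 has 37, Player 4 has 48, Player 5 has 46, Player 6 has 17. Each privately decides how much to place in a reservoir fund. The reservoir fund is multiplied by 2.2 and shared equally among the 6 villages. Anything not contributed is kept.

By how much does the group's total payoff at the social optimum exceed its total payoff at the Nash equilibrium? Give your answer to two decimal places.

259.20 thousand dollars

The private return per contributed unit is 2.2/6 = 0.3667 < 1 for every player regardless of endowment, so the Nash equilibrium is zero contribution and the group total is Σ E_j = 49 + 19 + 37 + 48 + 46 + 17 = 216.
Each contributed unit returns 2.200 to the group, so the social optimum is full contribution by everyone: group total = 2.200 × 216 = 475.20.
Efficiency loss = (2.200 − 1) × 216 = 259.20.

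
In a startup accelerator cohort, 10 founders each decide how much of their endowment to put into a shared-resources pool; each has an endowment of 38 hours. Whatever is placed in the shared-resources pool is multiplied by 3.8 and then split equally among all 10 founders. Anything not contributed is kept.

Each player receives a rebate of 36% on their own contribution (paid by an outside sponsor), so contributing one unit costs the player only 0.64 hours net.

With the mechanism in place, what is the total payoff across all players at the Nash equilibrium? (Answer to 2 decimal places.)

Even with the mechanism, each unit contributed returns only (3.8/10) / 0.64 = 0.5938 per unit of net cost, so contributing nothing is still dominant.
Everyone keeps their endowment and the group total is 10 × 38 = 380.

380.00 hours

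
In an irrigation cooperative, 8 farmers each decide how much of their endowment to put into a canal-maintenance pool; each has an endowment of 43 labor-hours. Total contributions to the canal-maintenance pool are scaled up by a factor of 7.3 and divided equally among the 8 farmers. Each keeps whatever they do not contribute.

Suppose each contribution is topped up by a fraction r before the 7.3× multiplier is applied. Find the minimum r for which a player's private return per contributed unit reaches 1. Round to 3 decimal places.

With matching at rate r, one contributed unit becomes (1 + r) in the canal-maintenance pool and returns 7.3 × (1 + r) / 8 to the contributor.
Setting this equal to 1: 1 + r = 8/7.3 = 1.0959.
So the minimum matching rate is r = 1.0959 − 1 = 0.096.

0.096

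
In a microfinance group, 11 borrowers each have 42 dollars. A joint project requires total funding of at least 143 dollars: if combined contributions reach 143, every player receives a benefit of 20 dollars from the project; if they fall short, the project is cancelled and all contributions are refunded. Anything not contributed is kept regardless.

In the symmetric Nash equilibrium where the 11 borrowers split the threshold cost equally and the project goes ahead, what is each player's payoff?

49 dollars

Equal share of the threshold: 143/11 = 13.
At this profile no one gains by cutting their contribution: any cut drops the total below 143, the project is cancelled, contributions are refunded, and the deviator ends with 42, which is less than 42 − 13 + 20 = 49. Contributing more than 13 just wastes the excess. So contributing exactly 13 is a best response.
Each player's payoff: 42 − 13 + 20 = 49.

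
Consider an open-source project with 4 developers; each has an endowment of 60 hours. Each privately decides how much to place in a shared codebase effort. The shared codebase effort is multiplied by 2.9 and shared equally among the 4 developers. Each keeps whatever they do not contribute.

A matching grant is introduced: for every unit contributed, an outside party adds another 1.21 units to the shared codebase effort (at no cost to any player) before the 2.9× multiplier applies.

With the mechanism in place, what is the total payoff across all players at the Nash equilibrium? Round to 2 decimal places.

Under the mechanism each unit contributed yields 2.9 × 2.21 / 4 = 1.6023 back to its contributor per unit of net cost, which exceeds 1, making full contribution the dominant choice for everyone.
So the Nash equilibrium is full contribution by all 4; the group earns 2.9 × 2.21 × 240 = 1538.16.

1538.16 hours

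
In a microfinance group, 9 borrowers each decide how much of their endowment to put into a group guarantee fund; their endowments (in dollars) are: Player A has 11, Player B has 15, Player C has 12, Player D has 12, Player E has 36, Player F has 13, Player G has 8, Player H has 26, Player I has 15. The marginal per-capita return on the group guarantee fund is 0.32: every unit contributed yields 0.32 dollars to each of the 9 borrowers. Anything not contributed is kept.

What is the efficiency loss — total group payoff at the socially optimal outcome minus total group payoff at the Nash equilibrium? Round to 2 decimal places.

278.24 dollars

The private return per contributed unit is 0.32 < 1 for everyone, so the Nash equilibrium is zero contribution and the group total is Σ E_j = 11 + 15 + 12 + 12 + 36 + 13 + 8 + 26 + 15 = 148.
Each contributed unit returns 2.880 to the group, so the social optimum is full contribution by everyone: group total = 2.880 × 148 = 426.24.
Efficiency loss = (2.880 − 1) × 148 = 278.24.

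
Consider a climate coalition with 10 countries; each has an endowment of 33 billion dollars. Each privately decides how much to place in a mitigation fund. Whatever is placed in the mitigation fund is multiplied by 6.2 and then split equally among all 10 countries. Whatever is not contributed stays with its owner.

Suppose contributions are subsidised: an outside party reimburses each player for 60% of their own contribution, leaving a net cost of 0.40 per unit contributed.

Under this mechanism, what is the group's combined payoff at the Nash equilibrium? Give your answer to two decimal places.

2244.00 billion dollars

With the mechanism, a contributed unit returns (6.2/10) / 0.40 = 1.5500 per unit of net cost to the contributor — now above 1 — so contributing fully is weakly dominant for every player.
At the Nash equilibrium everyone contributes 33. Group total payoff = 10 × (33 × 0.60 + 6.2 × 33) = 2244.00.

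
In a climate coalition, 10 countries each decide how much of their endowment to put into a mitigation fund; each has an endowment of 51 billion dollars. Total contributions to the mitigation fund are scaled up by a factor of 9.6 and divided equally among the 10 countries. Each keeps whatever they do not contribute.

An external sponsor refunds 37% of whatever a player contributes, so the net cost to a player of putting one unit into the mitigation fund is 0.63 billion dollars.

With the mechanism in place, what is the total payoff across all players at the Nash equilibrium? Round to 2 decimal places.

The effective private return per unit is now (9.6/10) / 0.63 = 1.5238 > 1, so every player's dominant strategy flips to full contribution.
So the Nash equilibrium is full contribution by all 10; the group earns 10 × (51 × 0.37 + 9.6 × 51) = 5084.70.

5084.70 billion dollars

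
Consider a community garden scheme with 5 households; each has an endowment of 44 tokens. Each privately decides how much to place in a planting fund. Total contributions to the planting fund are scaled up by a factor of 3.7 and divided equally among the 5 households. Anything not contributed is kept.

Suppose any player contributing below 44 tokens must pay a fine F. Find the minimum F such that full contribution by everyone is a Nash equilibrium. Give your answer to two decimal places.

Given the others contribute fully, the best deviation is to contribute 0 (any partial contribution still incurs the fine and gives up units whose private return 0.7400 is below 1).
Deviating from 44 to 0 saves 44 tokens but forfeits the deviator's share of the drop in the planting fund: 3.7/5 × 44 = 32.56.
So the deviation gain is 44 − 32.56 = 11.44, and the fine must be at least 11.44 tokens to wipe it out.

11.44 tokens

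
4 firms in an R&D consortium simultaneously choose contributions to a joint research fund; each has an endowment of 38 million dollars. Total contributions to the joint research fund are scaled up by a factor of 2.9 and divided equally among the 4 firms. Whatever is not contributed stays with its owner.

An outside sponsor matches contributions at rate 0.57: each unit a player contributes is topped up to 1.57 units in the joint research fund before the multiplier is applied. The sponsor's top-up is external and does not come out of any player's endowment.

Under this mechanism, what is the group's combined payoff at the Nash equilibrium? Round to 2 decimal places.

With the mechanism, a contributed unit returns 2.9 × 1.57 / 4 = 1.1383 per unit of net cost to the contributor — now above 1 — so contributing fully is weakly dominant for every player.
At the Nash equilibrium everyone contributes 38. Group total payoff = 2.9 × 1.57 × 152 = 692.06.

692.06 million dollars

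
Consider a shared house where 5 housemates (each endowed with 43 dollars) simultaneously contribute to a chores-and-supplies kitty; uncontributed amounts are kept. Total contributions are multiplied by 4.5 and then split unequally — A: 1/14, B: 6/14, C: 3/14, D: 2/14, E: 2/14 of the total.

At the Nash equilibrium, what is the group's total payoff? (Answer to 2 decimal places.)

365.50 dollars

Each unit j contributes comes back to j as 4.5 × (j's share), so j prefers to contribute only if that share exceeds 1/4.5 = 0.2222; otherwise keeping the unit dominates.
The only share above 0.2222 is B's 6/14, contributing 43; the remaining 4 contribute 0. Total contributed: 43.
The chores-and-supplies kitty pays out 4.5 × 43 = 193.50 in total (split across the unequal shares, but the aggregate is all that matters for the group sum).
The 4 free-riders keep 43 each, adding 172. Group total = 172 + 193.50 = 365.50.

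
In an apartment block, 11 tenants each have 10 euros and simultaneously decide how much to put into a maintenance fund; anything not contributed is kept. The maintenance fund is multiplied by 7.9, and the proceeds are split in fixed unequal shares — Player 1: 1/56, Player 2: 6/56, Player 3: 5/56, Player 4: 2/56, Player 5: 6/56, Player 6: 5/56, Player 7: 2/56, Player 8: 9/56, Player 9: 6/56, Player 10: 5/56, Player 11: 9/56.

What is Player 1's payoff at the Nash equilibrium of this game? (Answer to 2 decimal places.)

A player with share s gets back 7.9·s per unit contributed, so full contribution is dominant for anyone with s > 1/7.9 = 0.1266 and zero contribution is dominant for anyone below.
Player 8 and Player 11 are above the threshold, contributing 10 each; the remaining 9 contribute 0. Total contributed: 20.
Player 1 keeps 10 and receives 7.9 × 20 × 1/56 = 2.82 from the maintenance fund, for a payoff of 12.82.

12.82 euros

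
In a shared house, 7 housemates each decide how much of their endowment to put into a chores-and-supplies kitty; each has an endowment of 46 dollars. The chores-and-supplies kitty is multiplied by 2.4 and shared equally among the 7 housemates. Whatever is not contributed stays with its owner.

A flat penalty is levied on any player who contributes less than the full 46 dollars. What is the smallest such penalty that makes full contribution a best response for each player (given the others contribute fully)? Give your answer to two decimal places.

Given the others contribute fully, the best deviation is to contribute 0 (any partial contribution still incurs the fine and gives up units whose private return 0.3429 is below 1).
Deviating from 46 to 0 saves 46 dollars but forfeits the deviator's share of the drop in the chores-and-supplies kitty: 2.4/7 × 46 = 15.77.
So the deviation gain is 46 − 15.77 = 30.23, and the fine must be at least 30.23 dollars to wipe it out.

30.23 dollars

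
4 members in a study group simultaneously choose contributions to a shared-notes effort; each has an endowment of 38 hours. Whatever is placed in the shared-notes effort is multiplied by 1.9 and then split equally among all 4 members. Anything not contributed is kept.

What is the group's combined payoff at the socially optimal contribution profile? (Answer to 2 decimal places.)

Each contributed unit returns 1.900 to the group as a whole (0.4750 to each of 4 players), which exceeds 1, so the social optimum is full contribution: group total = 1.900 × 152 = 288.80.

288.80 hours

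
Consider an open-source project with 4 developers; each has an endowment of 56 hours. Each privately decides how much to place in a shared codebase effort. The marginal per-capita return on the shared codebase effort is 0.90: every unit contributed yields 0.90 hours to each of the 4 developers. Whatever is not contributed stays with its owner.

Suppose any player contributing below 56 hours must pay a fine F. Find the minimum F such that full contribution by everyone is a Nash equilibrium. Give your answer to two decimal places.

Given the others contribute fully, the best deviation is to contribute 0 (any partial contribution still incurs the fine and gives up units whose private return 0.90 is below 1).
Deviating from 56 to 0 saves 56 hours but forfeits the deviator's share of the drop in the shared codebase effort: 0.90 × 56 = 50.40.
So the deviation gain is 56 − 50.40 = 5.60, and the fine must be at least 5.60 hours to wipe it out.

5.60 hours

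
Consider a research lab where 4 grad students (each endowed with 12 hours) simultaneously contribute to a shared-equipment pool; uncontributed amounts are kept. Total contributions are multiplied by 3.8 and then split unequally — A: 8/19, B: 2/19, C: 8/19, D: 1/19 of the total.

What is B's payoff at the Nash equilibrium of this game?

A player with share s gets back 3.8·s per unit contributed, so full contribution is dominant for anyone with s > 1/3.8 = 0.2632 and zero contribution is dominant for anyone below.
The shares above 0.2632 belong to A and C, contributing 12 each; the remaining 2 contribute 0. Total contributed: 24.
B keeps 12 and receives 3.8 × 24 × 2/19 = 9.60 from the shared-equipment pool, for a payoff of 21.60.

21.60 hours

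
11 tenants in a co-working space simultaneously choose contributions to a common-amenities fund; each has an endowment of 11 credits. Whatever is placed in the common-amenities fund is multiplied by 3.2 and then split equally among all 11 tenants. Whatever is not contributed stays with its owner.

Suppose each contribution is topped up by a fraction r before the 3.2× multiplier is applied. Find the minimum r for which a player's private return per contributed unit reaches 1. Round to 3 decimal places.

2.438

With matching at rate r, one contributed unit becomes (1 + r) in the common-amenities fund and returns 3.2 × (1 + r) / 11 to the contributor.
Setting this equal to 1: 1 + r = 11/3.2 = 3.4375.
So the minimum matching rate is r = 3.4375 − 1 = 2.438.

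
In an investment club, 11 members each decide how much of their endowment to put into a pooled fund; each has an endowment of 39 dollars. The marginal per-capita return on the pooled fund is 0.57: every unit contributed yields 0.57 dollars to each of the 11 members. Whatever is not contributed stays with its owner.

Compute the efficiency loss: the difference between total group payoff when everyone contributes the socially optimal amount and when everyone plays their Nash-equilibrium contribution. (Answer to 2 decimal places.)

The private return per contributed unit is 0.57 < 1, so contributing 0 is dominant for every player. At the Nash equilibrium everyone keeps their 39, and the group total is 11 × 39 = 429.
Each contributed unit returns 6.270 to the group as a whole (0.57 to each of 11 players), which exceeds 1, so the social optimum is full contribution: group total = 6.270 × 429 = 2689.83.
Efficiency loss = 2689.83 − 429 = 2260.83.

2260.83 dollars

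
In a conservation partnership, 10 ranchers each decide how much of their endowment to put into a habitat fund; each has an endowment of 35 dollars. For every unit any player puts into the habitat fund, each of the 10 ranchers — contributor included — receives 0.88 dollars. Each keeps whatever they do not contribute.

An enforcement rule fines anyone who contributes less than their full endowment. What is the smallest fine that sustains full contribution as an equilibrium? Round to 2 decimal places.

Given the others contribute fully, the best deviation is to contribute 0 (any partial contribution still incurs the fine and gives up units whose private return 0.88 is below 1).
Deviating from 35 to 0 saves 35 dollars but forfeits the deviator's share of the drop in the habitat fund: 0.88 × 35 = 30.80.
So the deviation gain is 35 − 30.80 = 4.20, and the fine must be at least 4.20 dollars to wipe it out.

4.20 dollars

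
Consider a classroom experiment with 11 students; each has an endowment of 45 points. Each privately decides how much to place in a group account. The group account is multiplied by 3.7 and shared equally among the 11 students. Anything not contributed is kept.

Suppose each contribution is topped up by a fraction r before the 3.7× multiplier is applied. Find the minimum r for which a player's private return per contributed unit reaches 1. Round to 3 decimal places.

1.973

With matching at rate r, one contributed unit becomes (1 + r) in the group account and returns 3.7 × (1 + r) / 11 to the contributor.
Setting this equal to 1: 1 + r = 11/3.7 = 2.9730.
So the minimum matching rate is r = 2.9730 − 1 = 1.973.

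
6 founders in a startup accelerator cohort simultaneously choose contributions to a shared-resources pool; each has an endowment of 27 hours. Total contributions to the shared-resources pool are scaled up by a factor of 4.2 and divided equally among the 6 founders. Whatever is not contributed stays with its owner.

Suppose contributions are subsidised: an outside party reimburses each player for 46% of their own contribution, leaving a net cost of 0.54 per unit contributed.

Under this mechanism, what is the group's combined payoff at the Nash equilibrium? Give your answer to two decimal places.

With the mechanism, a contributed unit returns (4.2/6) / 0.54 = 1.2963 per unit of net cost to the contributor — now above 1 — so contributing fully is weakly dominant for every player.
So the Nash equilibrium is full contribution by all 6; the group earns 6 × (27 × 0.46 + 4.2 × 27) = 754.92.

754.92 hours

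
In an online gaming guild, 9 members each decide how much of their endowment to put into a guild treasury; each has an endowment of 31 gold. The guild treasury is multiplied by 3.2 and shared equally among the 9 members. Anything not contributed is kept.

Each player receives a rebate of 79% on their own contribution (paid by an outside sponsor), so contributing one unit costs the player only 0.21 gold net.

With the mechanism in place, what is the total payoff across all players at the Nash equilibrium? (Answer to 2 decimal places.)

With the mechanism, a contributed unit returns (3.2/9) / 0.21 = 1.6931 per unit of net cost to the contributor — now above 1 — so contributing fully is weakly dominant for every player.
At the Nash equilibrium everyone contributes 31. Group total payoff = 9 × (31 × 0.79 + 3.2 × 31) = 1113.21.

1113.21 gold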